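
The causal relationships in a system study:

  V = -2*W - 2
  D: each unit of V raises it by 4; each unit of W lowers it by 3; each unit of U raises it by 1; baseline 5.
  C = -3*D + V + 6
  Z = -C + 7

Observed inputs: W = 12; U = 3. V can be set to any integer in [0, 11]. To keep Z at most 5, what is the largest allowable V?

Intervening on V fixes its value directly, overriding its dependence on W.
Substituting into the D equation gives D = 4*V - 28.
So C = -11*V + 90.
This gives Z = 11*V - 83.
Require 11*V - 83 ≤ 5, so V ≤ 8.
The largest integer in [0, 11] satisfying this is 8.

V = 8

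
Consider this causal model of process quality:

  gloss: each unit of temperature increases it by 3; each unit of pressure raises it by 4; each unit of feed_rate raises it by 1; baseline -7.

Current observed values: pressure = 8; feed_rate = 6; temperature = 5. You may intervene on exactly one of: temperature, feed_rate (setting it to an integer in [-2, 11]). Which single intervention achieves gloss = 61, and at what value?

Intervening on temperature: with other inputs at their observed values, gloss = 3*temperature + 31. Solving for 61 gives temperature = 10, within [-2, 11].
Intervening on feed_rate: gloss = feed_rate + 40. Reaching 61 requires feed_rate = 21, outside [-2, 11].

set temperature = 10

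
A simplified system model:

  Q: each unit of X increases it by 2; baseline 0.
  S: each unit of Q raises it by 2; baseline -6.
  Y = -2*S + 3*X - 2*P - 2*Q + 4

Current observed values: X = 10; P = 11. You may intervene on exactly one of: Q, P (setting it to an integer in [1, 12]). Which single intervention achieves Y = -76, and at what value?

set P = 1

Intervening on Q: Y = -6*Q + 24. Reaching -76 requires Q = 50/3, not an integer.
Intervening on P: with other inputs at their observed values, Y = -2*P - 74. Solving for -76 gives P = 1, within [1, 12].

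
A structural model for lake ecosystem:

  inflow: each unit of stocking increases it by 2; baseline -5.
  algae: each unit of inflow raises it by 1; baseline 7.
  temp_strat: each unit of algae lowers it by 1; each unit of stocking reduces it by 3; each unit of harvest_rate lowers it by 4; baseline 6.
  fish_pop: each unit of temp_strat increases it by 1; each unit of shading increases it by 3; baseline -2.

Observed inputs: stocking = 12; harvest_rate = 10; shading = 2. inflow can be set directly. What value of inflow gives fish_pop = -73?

Intervening on inflow fixes its value directly, overriding its dependence on stocking.
Substituting into the temp_strat equation gives temp_strat = -inflow - 77.
This gives fish_pop = -inflow - 73.
Solve -inflow - 73 = -73: inflow = (-73 + 73) / -1 = 0.

inflow = 0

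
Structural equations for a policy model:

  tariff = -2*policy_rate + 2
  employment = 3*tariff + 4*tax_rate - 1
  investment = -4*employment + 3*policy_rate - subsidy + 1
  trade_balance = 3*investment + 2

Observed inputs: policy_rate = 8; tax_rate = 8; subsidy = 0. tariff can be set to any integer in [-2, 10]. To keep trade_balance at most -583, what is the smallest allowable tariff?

tariff = 8

Intervening on tariff fixes its value directly, overriding its dependence on policy_rate.
Substituting into the employment equation gives employment = 3*tariff + 31.
Substituting into the investment equation gives investment = -12*tariff - 99.
trade_balance becomes -36*tariff - 295.
Require -36*tariff - 295 ≤ -583, so tariff ≥ 8.
The smallest integer in [-2, 10] satisfying this is 8.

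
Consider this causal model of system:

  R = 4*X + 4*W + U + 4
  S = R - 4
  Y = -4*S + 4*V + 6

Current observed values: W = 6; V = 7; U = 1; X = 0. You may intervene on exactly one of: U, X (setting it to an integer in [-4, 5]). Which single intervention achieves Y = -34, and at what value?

Intervening on U: Y = -4*U - 62. Reaching -34 requires U = -7, outside [-4, 5].
Intervening on X: with other inputs at their observed values, Y = -16*X - 66. Solving for -34 gives X = -2, within [-4, 5].

set X = -2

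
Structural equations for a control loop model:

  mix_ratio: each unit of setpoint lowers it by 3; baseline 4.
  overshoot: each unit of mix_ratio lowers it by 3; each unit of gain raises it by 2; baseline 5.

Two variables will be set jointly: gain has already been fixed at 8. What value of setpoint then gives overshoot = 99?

setpoint = 10

With gain held at 8:
Substituting into the overshoot equation gives overshoot = 9*setpoint + 9.
Solve 9*setpoint + 9 = 99: setpoint = (99 - 9) / 9 = 10.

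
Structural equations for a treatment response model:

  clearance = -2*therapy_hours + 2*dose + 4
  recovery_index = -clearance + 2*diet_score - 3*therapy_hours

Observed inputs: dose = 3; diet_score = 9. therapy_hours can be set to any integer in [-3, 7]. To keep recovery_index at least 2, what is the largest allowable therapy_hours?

Substituting into the clearance equation gives clearance = -2*therapy_hours + 10.
So recovery_index = -therapy_hours + 8.
Require -therapy_hours + 8 ≥ 2, so therapy_hours ≤ 6.
The largest integer in [-3, 7] satisfying this is 6.

therapy_hours = 6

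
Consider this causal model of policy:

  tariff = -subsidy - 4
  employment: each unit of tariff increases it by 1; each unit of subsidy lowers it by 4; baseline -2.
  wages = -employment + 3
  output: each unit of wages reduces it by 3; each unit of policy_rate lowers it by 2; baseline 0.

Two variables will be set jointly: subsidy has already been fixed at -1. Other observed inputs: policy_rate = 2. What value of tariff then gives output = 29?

With subsidy held at -1:
Intervening on tariff fixes its value directly, overriding its dependence on subsidy.
Substituting into the employment equation gives employment = tariff + 2.
Substituting into the wages equation gives wages = -tariff + 1.
Substituting into the output equation gives output = 3*tariff - 7.
Solve 3*tariff - 7 = 29: tariff = (29 + 7) / 3 = 12.

tariff = 12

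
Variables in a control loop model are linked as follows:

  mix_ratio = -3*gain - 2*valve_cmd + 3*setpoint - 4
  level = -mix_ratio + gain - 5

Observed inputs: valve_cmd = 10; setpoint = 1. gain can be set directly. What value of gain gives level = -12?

gain = -7

Substituting into the mix_ratio equation gives mix_ratio = -3*gain - 21.
This gives level = 4*gain + 16.
Solve 4*gain + 16 = -12: gain = (-12 - 16) / 4 = -7.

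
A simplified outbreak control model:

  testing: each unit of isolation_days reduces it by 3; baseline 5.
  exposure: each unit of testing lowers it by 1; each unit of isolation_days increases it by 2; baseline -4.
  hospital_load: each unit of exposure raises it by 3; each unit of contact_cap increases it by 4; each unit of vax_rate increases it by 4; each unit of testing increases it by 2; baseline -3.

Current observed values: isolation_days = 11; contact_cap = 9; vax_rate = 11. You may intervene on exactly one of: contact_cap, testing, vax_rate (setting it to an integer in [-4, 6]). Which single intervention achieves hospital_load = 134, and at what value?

Intervening on contact_cap: hospital_load = 4*contact_cap + 123. Reaching 134 requires contact_cap = 11/4, not an integer.
Intervening on testing: with other inputs at their observed values, hospital_load = -testing + 131. Solving for 134 gives testing = -3, within [-4, 6].
Intervening on vax_rate: hospital_load = 4*vax_rate + 115. Reaching 134 requires vax_rate = 19/4, not an integer.

set testing = -3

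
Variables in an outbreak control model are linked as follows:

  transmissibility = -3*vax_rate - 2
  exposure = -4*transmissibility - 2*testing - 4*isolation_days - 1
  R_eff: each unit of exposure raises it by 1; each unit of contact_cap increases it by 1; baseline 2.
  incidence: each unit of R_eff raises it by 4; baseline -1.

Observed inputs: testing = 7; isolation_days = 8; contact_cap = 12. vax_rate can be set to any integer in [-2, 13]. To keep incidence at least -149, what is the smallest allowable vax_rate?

vax_rate = -1

Substituting into the exposure equation gives exposure = 12*vax_rate - 39.
Substituting into the R_eff equation gives R_eff = 12*vax_rate - 25.
Substituting into the incidence equation gives incidence = 48*vax_rate - 101.
Require 48*vax_rate - 101 ≥ -149, so vax_rate ≥ -1.
The smallest integer in [-2, 13] satisfying this is -1.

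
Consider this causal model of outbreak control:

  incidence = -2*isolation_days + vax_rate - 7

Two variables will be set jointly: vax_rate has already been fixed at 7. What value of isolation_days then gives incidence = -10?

With vax_rate held at 7:
Substituting into the incidence equation gives incidence = -2*isolation_days.
Solve -2*isolation_days = -10: isolation_days = -10 / -2 = 5.

isolation_days = 5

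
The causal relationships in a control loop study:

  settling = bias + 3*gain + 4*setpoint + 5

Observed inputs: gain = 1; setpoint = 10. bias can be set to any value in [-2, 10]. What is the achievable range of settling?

Substituting into the settling equation gives settling = bias + 48.
Linear in bias, so extremes are at the endpoints: bias = -2 gives settling = 46; bias = 10 gives settling = 58.

46 to 58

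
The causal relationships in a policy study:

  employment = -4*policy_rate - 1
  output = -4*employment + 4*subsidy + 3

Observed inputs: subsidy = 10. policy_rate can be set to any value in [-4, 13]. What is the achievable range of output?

Substituting into the output equation gives output = 16*policy_rate + 47.
Linear in policy_rate, so extremes are at the endpoints: policy_rate = -4 gives output = -17; policy_rate = 13 gives output = 255.

-17 to 255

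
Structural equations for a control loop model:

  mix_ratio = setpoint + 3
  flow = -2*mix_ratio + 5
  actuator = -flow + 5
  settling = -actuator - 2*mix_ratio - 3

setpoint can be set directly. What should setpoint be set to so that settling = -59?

setpoint = 11

Substituting into the flow equation gives flow = -2*setpoint - 1.
So actuator = 2*setpoint + 6.
Substituting into the settling equation gives settling = -4*setpoint - 15.
Solve -4*setpoint - 15 = -59: setpoint = (-59 + 15) / -4 = 11.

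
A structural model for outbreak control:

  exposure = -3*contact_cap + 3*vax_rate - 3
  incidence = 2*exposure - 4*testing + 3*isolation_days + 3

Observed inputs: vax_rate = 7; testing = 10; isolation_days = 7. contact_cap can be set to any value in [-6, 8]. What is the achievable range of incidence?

-28 to 56

Substituting into the exposure equation gives exposure = -3*contact_cap + 18.
Substituting into the incidence equation gives incidence = -6*contact_cap + 20.
Linear in contact_cap, so extremes are at the endpoints: contact_cap = -6 gives incidence = 56; contact_cap = 8 gives incidence = -28.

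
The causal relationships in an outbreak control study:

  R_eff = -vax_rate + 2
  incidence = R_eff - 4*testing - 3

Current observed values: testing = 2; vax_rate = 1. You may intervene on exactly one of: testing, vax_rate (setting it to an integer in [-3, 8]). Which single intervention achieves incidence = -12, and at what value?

set vax_rate = 3

Intervening on testing: incidence = -4*testing - 2. Reaching -12 requires testing = 5/2, not an integer.
Intervening on vax_rate: with other inputs at their observed values, incidence = -vax_rate - 9. Solving for -12 gives vax_rate = 3, within [-3, 8].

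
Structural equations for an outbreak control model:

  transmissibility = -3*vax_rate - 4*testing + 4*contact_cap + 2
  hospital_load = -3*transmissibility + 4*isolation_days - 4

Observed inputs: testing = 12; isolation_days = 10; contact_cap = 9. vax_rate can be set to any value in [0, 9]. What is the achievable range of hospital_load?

66 to 147

Substituting into the transmissibility equation gives transmissibility = -3*vax_rate - 10.
Substituting into the hospital_load equation gives hospital_load = 9*vax_rate + 66.
Linear in vax_rate, so extremes are at the endpoints: vax_rate = 0 gives hospital_load = 66; vax_rate = 9 gives hospital_load = 147.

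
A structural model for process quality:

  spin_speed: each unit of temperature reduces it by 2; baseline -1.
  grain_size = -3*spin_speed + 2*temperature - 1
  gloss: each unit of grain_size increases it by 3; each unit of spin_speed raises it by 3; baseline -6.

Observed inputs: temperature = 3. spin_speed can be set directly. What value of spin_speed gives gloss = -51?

Intervening on spin_speed fixes its value directly, overriding its dependence on temperature.
Substituting into the grain_size equation gives grain_size = -3*spin_speed + 5.
Substituting into the gloss equation gives gloss = -6*spin_speed + 9.
Solve -6*spin_speed + 9 = -51: spin_speed = (-51 - 9) / -6 = 10.

spin_speed = 10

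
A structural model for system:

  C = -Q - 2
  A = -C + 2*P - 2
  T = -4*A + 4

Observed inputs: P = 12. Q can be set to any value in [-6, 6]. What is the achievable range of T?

Substituting into the A equation gives A = Q + 24.
Substituting into the T equation gives T = -4*Q - 92.
Linear in Q, so extremes are at the endpoints: Q = -6 gives T = -68; Q = 6 gives T = -116.

-116 to -68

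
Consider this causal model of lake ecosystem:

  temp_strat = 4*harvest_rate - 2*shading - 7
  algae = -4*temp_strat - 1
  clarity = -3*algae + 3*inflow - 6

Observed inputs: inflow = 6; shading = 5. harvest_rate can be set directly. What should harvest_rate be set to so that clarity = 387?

harvest_rate = 12

Substituting into the temp_strat equation gives temp_strat = 4*harvest_rate - 17.
So algae = -16*harvest_rate + 67.
clarity becomes 48*harvest_rate - 189.
Solve 48*harvest_rate - 189 = 387: harvest_rate = (387 + 189) / 48 = 12.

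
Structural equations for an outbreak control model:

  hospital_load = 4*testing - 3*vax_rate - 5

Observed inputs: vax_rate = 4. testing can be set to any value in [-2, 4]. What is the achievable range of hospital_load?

-25 to -1

Substituting into the hospital_load equation gives hospital_load = 4*testing - 17.
Linear in testing, so extremes are at the endpoints: testing = -2 gives hospital_load = -25; testing = 4 gives hospital_load = -1.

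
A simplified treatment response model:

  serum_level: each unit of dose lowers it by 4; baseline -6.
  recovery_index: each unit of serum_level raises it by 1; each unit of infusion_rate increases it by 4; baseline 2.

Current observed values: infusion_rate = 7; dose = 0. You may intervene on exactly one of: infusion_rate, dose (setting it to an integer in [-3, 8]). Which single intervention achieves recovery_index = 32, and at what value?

set dose = -2

Intervening on infusion_rate: recovery_index = 4*infusion_rate - 4. Reaching 32 requires infusion_rate = 9, outside [-3, 8].
Intervening on dose: with other inputs at their observed values, recovery_index = -4*dose + 24. Solving for 32 gives dose = -2, within [-3, 8].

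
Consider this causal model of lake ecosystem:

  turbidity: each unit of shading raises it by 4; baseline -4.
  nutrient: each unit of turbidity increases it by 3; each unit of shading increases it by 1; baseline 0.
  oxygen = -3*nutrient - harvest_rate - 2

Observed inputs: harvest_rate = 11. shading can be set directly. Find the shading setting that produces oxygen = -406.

Substituting into the nutrient equation gives nutrient = 13*shading - 12.
oxygen becomes -39*shading + 23.
Solve -39*shading + 23 = -406: shading = (-406 - 23) / -39 = 11.

shading = 11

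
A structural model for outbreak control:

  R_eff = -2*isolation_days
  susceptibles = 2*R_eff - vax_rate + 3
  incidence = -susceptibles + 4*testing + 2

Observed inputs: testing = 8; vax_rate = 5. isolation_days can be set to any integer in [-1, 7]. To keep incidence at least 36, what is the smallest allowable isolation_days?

isolation_days = 0

Substituting into the susceptibles equation gives susceptibles = -4*isolation_days - 2.
incidence becomes 4*isolation_days + 36.
Require 4*isolation_days + 36 ≥ 36, so isolation_days ≥ 0.
The smallest integer in [-1, 7] satisfying this is 0.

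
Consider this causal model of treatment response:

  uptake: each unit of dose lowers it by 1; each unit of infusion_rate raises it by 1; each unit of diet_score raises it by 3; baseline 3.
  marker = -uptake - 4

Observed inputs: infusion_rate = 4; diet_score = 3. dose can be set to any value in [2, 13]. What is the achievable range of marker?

Substituting into the uptake equation gives uptake = -dose + 16.
Substituting into the marker equation gives marker = dose - 20.
Linear in dose, so extremes are at the endpoints: dose = 2 gives marker = -18; dose = 13 gives marker = -7.

-18 to -7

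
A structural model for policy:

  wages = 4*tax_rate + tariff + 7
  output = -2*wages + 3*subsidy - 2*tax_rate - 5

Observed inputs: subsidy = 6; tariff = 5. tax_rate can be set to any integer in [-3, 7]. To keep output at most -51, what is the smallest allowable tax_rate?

Substituting into the wages equation gives wages = 4*tax_rate + 12.
This gives output = -10*tax_rate - 11.
Require -10*tax_rate - 11 ≤ -51, so tax_rate ≥ 4.
The smallest integer in [-3, 7] satisfying this is 4.

tax_rate = 4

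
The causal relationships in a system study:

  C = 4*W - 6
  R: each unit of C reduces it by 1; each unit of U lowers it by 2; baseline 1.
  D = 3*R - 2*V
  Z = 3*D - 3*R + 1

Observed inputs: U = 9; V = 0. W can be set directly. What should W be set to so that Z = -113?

W = 2

Substituting into the R equation gives R = -4*W - 11.
So D = -12*W - 33.
This gives Z = -24*W - 65.
Solve -24*W - 65 = -113: W = (-113 + 65) / -24 = 2.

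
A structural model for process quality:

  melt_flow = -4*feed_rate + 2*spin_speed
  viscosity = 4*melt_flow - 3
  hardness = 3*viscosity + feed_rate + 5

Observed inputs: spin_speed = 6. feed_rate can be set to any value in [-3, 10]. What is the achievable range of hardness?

Substituting into the melt_flow equation gives melt_flow = -4*feed_rate + 12.
So viscosity = -16*feed_rate + 45.
This gives hardness = -47*feed_rate + 140.
Linear in feed_rate, so extremes are at the endpoints: feed_rate = -3 gives hardness = 281; feed_rate = 10 gives hardness = -330.

-330 to 281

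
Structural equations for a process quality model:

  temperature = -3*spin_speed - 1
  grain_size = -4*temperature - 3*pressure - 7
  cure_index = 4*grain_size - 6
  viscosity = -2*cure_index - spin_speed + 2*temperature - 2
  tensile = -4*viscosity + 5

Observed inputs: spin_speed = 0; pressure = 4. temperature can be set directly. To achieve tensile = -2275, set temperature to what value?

temperature = 12

Intervening on temperature fixes its value directly, overriding its dependence on spin_speed.
Substituting into the grain_size equation gives grain_size = -4*temperature - 19.
So cure_index = -16*temperature - 82.
This gives viscosity = 34*temperature + 162.
Substituting into the tensile equation gives tensile = -136*temperature - 643.
Solve -136*temperature - 643 = -2275: temperature = (-2275 + 643) / -136 = 12.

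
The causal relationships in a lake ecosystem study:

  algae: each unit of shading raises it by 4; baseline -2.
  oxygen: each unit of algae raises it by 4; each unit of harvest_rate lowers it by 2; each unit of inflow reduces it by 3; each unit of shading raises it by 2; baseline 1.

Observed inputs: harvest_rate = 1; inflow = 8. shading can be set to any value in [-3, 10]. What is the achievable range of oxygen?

Substituting into the oxygen equation gives oxygen = 18*shading - 33.
Linear in shading, so extremes are at the endpoints: shading = -3 gives oxygen = -87; shading = 10 gives oxygen = 147.

-87 to 147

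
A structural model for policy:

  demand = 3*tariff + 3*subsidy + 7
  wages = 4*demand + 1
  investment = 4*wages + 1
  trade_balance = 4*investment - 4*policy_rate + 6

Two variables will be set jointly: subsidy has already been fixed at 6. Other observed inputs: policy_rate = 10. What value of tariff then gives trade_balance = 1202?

tariff = -2

With subsidy held at 6:
Substituting into the demand equation gives demand = 3*tariff + 25.
wages becomes 12*tariff + 101.
So investment = 48*tariff + 405.
Substituting into the trade_balance equation gives trade_balance = 192*tariff + 1586.
Solve 192*tariff + 1586 = 1202: tariff = (1202 - 1586) / 192 = -2.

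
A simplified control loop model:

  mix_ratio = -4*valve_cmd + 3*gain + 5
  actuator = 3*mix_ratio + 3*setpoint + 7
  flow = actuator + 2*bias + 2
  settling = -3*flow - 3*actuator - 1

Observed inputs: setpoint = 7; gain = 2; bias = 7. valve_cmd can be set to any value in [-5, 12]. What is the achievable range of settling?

-775 to 449

Substituting into the mix_ratio equation gives mix_ratio = -4*valve_cmd + 11.
This gives actuator = -12*valve_cmd + 61.
Substituting into the flow equation gives flow = -12*valve_cmd + 77.
Substituting into the settling equation gives settling = 72*valve_cmd - 415.
Linear in valve_cmd, so extremes are at the endpoints: valve_cmd = -5 gives settling = -775; valve_cmd = 12 gives settling = 449.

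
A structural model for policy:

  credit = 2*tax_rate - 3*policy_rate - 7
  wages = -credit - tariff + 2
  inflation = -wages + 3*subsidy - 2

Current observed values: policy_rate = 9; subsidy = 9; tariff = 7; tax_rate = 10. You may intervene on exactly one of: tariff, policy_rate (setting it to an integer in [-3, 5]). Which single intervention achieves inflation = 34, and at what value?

set policy_rate = 3

Intervening on tariff: inflation = tariff + 9. Reaching 34 requires tariff = 25, outside [-3, 5].
Intervening on policy_rate: with other inputs at their observed values, inflation = -3*policy_rate + 43. Solving for 34 gives policy_rate = 3, within [-3, 5].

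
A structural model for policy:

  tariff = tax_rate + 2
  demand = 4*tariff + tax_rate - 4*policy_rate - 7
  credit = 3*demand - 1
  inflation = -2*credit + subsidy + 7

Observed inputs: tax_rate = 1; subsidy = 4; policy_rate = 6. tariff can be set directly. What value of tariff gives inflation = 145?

Intervening on tariff fixes its value directly, overriding its dependence on tax_rate.
Substituting into the demand equation gives demand = 4*tariff - 30.
Substituting into the credit equation gives credit = 12*tariff - 91.
Substituting into the inflation equation gives inflation = -24*tariff + 193.
Solve -24*tariff + 193 = 145: tariff = (145 - 193) / -24 = 2.

tariff = 2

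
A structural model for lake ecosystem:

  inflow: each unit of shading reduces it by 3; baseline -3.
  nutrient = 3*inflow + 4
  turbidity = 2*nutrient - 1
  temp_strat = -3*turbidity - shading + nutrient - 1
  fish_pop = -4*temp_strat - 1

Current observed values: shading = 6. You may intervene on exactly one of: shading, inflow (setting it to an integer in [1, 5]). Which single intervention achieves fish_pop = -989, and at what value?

Intervening on shading: with other inputs at their observed values, fish_pop = -176*shading - 109. Solving for -989 gives shading = 5, within [1, 5].
Intervening on inflow: fish_pop = 60*inflow + 95. Reaching -989 requires inflow = -271/15, not an integer.

set shading = 5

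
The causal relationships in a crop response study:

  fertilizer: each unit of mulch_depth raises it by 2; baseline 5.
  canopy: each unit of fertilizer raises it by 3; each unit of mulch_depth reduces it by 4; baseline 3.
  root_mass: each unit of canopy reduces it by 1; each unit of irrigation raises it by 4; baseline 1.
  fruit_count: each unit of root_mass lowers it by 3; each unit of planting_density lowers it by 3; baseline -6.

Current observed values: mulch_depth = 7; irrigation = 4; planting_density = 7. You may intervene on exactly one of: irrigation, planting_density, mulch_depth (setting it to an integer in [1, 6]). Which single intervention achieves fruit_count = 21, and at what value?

set planting_density = 6

Intervening on irrigation: fruit_count = -12*irrigation + 66. Reaching 21 requires irrigation = 15/4, not an integer.
Intervening on planting_density: with other inputs at their observed values, fruit_count = -3*planting_density + 39. Solving for 21 gives planting_density = 6, within [1, 6].
Intervening on mulch_depth: fruit_count = 6*mulch_depth - 24. Reaching 21 requires mulch_depth = 15/2, not an integer.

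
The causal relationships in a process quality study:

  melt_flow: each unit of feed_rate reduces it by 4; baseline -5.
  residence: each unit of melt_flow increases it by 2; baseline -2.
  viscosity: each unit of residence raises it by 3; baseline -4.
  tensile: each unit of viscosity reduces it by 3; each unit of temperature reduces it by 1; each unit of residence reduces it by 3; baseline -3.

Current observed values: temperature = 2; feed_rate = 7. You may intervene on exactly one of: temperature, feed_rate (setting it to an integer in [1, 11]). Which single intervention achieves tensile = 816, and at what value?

Intervening on temperature: with other inputs at their observed values, tensile = -temperature + 825. Solving for 816 gives temperature = 9, within [1, 11].
Intervening on feed_rate: tensile = 96*feed_rate + 151. Reaching 816 requires feed_rate = 665/96, not an integer.

set temperature = 9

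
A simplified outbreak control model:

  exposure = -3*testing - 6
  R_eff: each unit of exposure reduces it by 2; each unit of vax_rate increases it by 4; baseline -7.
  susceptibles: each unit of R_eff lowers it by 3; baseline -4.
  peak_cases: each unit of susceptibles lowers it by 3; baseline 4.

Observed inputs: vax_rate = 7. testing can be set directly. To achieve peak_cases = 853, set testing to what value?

testing = 10

Substituting into the R_eff equation gives R_eff = 6*testing + 33.
Substituting into the susceptibles equation gives susceptibles = -18*testing - 103.
So peak_cases = 54*testing + 313.
Solve 54*testing + 313 = 853: testing = (853 - 313) / 54 = 10.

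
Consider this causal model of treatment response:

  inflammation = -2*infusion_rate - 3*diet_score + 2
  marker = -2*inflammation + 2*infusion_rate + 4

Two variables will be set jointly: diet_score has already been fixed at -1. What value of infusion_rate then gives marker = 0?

With diet_score held at -1:
Substituting into the inflammation equation gives inflammation = -2*infusion_rate + 5.
Substituting into the marker equation gives marker = 6*infusion_rate - 6.
Solve 6*infusion_rate - 6 = 0: infusion_rate = (0 + 6) / 6 = 1.

infusion_rate = 1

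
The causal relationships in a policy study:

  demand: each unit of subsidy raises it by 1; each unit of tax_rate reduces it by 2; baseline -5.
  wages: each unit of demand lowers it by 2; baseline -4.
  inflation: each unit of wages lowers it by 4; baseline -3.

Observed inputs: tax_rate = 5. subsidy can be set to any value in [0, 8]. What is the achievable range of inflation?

Substituting into the demand equation gives demand = subsidy - 15.
So wages = -2*subsidy + 26.
Substituting into the inflation equation gives inflation = 8*subsidy - 107.
Linear in subsidy, so extremes are at the endpoints: subsidy = 0 gives inflation = -107; subsidy = 8 gives inflation = -43.

-107 to -43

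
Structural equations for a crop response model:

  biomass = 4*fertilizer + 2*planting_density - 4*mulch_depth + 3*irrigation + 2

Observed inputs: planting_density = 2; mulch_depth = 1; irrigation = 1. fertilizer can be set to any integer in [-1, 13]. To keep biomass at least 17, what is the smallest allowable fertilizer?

fertilizer = 3

Substituting into the biomass equation gives biomass = 4*fertilizer + 5.
Require 4*fertilizer + 5 ≥ 17, so fertilizer ≥ 3.
The smallest integer in [-1, 13] satisfying this is 3.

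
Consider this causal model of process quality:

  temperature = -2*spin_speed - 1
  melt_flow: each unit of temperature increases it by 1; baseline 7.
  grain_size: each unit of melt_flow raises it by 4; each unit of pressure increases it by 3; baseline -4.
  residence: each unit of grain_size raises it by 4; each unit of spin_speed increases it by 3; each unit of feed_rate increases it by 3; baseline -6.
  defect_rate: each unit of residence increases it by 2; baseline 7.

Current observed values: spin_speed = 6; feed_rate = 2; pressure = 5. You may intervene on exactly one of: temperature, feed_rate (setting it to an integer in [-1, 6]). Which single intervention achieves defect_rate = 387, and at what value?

set temperature = 1

Intervening on temperature: with other inputs at their observed values, defect_rate = 32*temperature + 355. Solving for 387 gives temperature = 1, within [-1, 6].
Intervening on feed_rate: defect_rate = 6*feed_rate - 73. Reaching 387 requires feed_rate = 230/3, not an integer.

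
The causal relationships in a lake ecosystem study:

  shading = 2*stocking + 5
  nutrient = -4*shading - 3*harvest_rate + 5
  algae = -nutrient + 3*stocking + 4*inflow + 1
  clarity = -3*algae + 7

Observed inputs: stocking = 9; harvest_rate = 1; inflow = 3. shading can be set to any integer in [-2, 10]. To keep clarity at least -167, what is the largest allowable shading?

Intervening on shading fixes its value directly, overriding its dependence on stocking.
Substituting into the nutrient equation gives nutrient = -4*shading + 2.
This gives algae = 4*shading + 38.
Substituting into the clarity equation gives clarity = -12*shading - 107.
Require -12*shading - 107 ≥ -167, so shading ≤ 5.
The largest integer in [-2, 10] satisfying this is 5.

shading = 5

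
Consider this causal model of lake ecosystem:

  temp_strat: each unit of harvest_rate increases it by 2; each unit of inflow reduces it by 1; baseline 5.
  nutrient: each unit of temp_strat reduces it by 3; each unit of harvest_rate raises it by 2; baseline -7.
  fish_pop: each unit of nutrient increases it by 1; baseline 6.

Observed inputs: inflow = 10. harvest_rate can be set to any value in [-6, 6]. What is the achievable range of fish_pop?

-10 to 38

Substituting into the temp_strat equation gives temp_strat = 2*harvest_rate - 5.
This gives nutrient = -4*harvest_rate + 8.
Substituting into the fish_pop equation gives fish_pop = -4*harvest_rate + 14.
Linear in harvest_rate, so extremes are at the endpoints: harvest_rate = -6 gives fish_pop = 38; harvest_rate = 6 gives fish_pop = -10.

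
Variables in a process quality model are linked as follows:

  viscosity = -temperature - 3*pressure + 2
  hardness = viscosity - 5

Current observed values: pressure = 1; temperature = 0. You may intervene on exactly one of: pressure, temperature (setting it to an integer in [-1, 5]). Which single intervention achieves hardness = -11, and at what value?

set temperature = 5

Intervening on pressure: hardness = -3*pressure - 3. Reaching -11 requires pressure = 8/3, not an integer.
Intervening on temperature: with other inputs at their observed values, hardness = -temperature - 6. Solving for -11 gives temperature = 5, within [-1, 5].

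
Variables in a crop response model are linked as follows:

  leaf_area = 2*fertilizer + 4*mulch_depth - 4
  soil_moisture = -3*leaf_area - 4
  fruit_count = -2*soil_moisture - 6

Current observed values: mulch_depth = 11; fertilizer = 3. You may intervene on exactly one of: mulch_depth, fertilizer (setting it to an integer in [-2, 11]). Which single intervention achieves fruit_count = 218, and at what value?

set fertilizer = -2

Intervening on mulch_depth: fruit_count = 24*mulch_depth + 14. Reaching 218 requires mulch_depth = 17/2, not an integer.
Intervening on fertilizer: with other inputs at their observed values, fruit_count = 12*fertilizer + 242. Solving for 218 gives fertilizer = -2, within [-2, 11].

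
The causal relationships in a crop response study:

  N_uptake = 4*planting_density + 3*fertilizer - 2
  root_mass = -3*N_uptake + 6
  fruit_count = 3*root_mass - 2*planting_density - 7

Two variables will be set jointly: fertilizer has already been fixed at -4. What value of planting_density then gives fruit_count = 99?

planting_density = 1

With fertilizer held at -4:
Substituting into the N_uptake equation gives N_uptake = 4*planting_density - 14.
This gives root_mass = -12*planting_density + 48.
So fruit_count = -38*planting_density + 137.
Solve -38*planting_density + 137 = 99: planting_density = (99 - 137) / -38 = 1.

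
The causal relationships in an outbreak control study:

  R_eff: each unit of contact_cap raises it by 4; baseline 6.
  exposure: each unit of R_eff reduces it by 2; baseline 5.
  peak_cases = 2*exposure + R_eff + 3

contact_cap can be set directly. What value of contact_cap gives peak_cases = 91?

Substituting into the exposure equation gives exposure = -8*contact_cap - 7.
This gives peak_cases = -12*contact_cap - 5.
Solve -12*contact_cap - 5 = 91: contact_cap = (91 + 5) / -12 = -8.

contact_cap = -8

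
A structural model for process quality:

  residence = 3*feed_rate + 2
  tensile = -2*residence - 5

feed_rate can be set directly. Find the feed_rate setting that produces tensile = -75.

Substituting into the tensile equation gives tensile = -6*feed_rate - 9.
Solve -6*feed_rate - 9 = -75: feed_rate = (-75 + 9) / -6 = 11.

feed_rate = 11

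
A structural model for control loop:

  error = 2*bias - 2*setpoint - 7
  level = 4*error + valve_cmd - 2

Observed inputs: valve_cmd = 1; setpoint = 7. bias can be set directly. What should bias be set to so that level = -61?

bias = 3

Substituting into the error equation gives error = 2*bias - 21.
Substituting into the level equation gives level = 8*bias - 85.
Solve 8*bias - 85 = -61: bias = (-61 + 85) / 8 = 3.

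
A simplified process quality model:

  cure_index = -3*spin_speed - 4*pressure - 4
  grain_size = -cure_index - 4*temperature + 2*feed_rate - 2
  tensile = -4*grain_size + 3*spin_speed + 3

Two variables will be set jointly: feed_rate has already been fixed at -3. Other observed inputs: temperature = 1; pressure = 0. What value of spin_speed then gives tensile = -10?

With feed_rate held at -3:
Substituting into the cure_index equation gives cure_index = -3*spin_speed - 4.
Substituting into the grain_size equation gives grain_size = 3*spin_speed - 8.
tensile becomes -9*spin_speed + 35.
Solve -9*spin_speed + 35 = -10: spin_speed = (-10 - 35) / -9 = 5.

spin_speed = 5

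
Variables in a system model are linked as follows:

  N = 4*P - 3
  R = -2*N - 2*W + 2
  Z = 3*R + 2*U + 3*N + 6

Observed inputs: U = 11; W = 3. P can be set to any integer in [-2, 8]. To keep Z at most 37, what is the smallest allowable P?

P = -1

Substituting into the R equation gives R = -8*P + 2.
This gives Z = -12*P + 25.
Require -12*P + 25 ≤ 37, so P ≥ -1.
The smallest integer in [-2, 8] satisfying this is -1.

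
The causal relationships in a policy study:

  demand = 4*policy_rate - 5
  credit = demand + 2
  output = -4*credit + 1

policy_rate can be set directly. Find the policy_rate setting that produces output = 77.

policy_rate = -4

Substituting into the credit equation gives credit = 4*policy_rate - 3.
Substituting into the output equation gives output = -16*policy_rate + 13.
Solve -16*policy_rate + 13 = 77: policy_rate = (77 - 13) / -16 = -4.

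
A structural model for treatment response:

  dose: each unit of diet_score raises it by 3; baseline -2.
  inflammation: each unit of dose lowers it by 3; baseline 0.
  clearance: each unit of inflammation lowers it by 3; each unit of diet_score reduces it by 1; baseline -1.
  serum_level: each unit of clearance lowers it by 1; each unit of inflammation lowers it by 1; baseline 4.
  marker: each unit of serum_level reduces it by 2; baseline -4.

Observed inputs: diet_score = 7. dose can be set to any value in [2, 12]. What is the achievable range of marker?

Intervening on dose fixes its value directly, overriding its dependence on diet_score.
Substituting into the clearance equation gives clearance = 9*dose - 8.
So serum_level = -6*dose + 12.
This gives marker = 12*dose - 28.
Linear in dose, so extremes are at the endpoints: dose = 2 gives marker = -4; dose = 12 gives marker = 116.

-4 to 116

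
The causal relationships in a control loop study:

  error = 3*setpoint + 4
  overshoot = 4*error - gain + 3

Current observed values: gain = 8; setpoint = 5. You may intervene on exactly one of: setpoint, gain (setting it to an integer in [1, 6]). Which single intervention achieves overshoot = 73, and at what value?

set gain = 6

Intervening on setpoint: overshoot = 12*setpoint + 11. Reaching 73 requires setpoint = 31/6, not an integer.
Intervening on gain: with other inputs at their observed values, overshoot = -gain + 79. Solving for 73 gives gain = 6, within [1, 6].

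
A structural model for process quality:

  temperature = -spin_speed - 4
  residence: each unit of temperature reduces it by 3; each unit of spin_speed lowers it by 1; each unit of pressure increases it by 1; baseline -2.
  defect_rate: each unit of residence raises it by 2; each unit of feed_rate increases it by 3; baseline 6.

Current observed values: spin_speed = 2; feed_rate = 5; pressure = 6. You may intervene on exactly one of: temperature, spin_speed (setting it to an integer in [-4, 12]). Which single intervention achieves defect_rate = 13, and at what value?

Intervening on temperature: with other inputs at their observed values, defect_rate = -6*temperature + 25. Solving for 13 gives temperature = 2, within [-4, 12].
Intervening on spin_speed: defect_rate = 4*spin_speed + 53. Reaching 13 requires spin_speed = -10, outside [-4, 12].

set temperature = 2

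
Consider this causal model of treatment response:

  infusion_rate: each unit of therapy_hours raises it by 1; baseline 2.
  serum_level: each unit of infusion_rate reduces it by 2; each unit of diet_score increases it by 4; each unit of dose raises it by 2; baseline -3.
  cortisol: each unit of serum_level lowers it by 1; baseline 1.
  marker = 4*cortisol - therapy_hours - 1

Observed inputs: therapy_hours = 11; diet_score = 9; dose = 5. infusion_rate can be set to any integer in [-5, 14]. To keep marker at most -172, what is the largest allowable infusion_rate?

infusion_rate = 1

Intervening on infusion_rate fixes its value directly, overriding its dependence on therapy_hours.
Substituting into the serum_level equation gives serum_level = -2*infusion_rate + 43.
So cortisol = 2*infusion_rate - 42.
marker becomes 8*infusion_rate - 180.
Require 8*infusion_rate - 180 ≤ -172, so infusion_rate ≤ 1.
The largest integer in [-5, 14] satisfying this is 1.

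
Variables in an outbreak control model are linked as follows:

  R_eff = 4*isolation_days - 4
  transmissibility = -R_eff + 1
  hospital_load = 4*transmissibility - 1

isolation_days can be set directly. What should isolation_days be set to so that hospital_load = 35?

Substituting into the transmissibility equation gives transmissibility = -4*isolation_days + 5.
Substituting into the hospital_load equation gives hospital_load = -16*isolation_days + 19.
Solve -16*isolation_days + 19 = 35: isolation_days = (35 - 19) / -16 = -1.

isolation_days = -1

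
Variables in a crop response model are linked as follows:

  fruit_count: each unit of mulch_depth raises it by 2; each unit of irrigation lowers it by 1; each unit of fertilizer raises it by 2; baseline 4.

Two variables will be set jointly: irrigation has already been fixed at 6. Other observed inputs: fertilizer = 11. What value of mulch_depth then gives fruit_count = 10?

With irrigation held at 6:
Substituting into the fruit_count equation gives fruit_count = 2*mulch_depth + 20.
Solve 2*mulch_depth + 20 = 10: mulch_depth = (10 - 20) / 2 = -5.

mulch_depth = -5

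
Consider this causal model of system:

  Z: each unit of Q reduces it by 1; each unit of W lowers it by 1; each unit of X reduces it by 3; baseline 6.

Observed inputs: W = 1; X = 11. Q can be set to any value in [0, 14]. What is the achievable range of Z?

Substituting into the Z equation gives Z = -Q - 28.
Linear in Q, so extremes are at the endpoints: Q = 0 gives Z = -28; Q = 14 gives Z = -42.

-42 to -28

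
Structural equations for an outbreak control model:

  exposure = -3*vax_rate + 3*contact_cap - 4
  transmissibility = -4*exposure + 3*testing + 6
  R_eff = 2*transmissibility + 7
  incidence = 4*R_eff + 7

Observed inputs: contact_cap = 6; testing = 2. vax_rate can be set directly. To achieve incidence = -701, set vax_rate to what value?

vax_rate = -4

Substituting into the exposure equation gives exposure = -3*vax_rate + 14.
This gives transmissibility = 12*vax_rate - 44.
Substituting into the R_eff equation gives R_eff = 24*vax_rate - 81.
Substituting into the incidence equation gives incidence = 96*vax_rate - 317.
Solve 96*vax_rate - 317 = -701: vax_rate = (-701 + 317) / 96 = -4.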